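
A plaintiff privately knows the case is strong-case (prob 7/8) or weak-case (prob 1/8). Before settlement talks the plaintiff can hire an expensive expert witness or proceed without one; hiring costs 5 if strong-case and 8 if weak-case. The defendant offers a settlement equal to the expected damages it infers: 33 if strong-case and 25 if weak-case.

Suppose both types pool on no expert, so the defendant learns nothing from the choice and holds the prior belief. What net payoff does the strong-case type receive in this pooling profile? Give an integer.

32

Pooled settlement = 7/8·33 + 1/8·25 = 32.
strong-case pays no cost for no expert, so net payoff = 32.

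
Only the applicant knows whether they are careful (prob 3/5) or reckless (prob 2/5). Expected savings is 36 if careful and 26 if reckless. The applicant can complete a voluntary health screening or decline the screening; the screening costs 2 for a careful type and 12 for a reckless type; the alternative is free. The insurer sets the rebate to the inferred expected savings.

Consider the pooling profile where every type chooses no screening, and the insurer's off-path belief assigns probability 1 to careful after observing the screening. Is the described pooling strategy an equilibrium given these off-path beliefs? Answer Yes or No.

No

On path, the insurer holds the prior and pays 3/5·36 + 2/5·26 = 32. Off path (the screening), believing careful, it pays 36.
careful: no screening nets 32; the screening nets 36 − 2 = 34. careful would deviate.
reckless: no screening nets 32; the screening nets 36 − 12 = 24. reckless stays.
A type deviates, so pooling fails.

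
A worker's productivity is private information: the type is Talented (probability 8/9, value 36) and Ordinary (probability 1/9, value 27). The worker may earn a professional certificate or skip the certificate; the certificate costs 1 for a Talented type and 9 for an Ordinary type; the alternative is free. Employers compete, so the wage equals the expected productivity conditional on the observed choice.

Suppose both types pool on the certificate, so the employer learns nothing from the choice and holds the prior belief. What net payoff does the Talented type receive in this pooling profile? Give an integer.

Pooled wage = 8/9·36 + 1/9·27 = 35.
Talented pays cost 1 for the certificate, so net payoff = 35 − 1 = 34.

34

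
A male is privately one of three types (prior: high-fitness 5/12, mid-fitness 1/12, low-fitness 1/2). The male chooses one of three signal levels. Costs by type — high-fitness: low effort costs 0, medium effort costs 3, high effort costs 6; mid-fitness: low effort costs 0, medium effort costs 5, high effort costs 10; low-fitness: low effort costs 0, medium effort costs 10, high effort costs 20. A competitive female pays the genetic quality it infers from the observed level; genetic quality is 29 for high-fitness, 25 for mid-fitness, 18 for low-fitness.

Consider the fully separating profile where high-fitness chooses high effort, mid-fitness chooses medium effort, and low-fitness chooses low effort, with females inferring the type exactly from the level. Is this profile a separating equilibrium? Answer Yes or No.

Separating mating payoffs: high effort → 29, medium effort → 25, low effort → 18.
high-fitness (assigned high effort): low effort: 18 − 0 = 18; medium effort: 25 − 3 = 22; high effort: 29 − 6 = 23. high-fitness stays.
mid-fitness (assigned medium effort): low effort: 18 − 0 = 18; medium effort: 25 − 5 = 20; high effort: 29 − 10 = 19. mid-fitness stays.
low-fitness (assigned low effort): low effort: 18 − 0 = 18; medium effort: 25 − 10 = 15; high effort: 29 − 20 = 9. low-fitness stays.
Every type prefers its assigned level; separation holds.

Yes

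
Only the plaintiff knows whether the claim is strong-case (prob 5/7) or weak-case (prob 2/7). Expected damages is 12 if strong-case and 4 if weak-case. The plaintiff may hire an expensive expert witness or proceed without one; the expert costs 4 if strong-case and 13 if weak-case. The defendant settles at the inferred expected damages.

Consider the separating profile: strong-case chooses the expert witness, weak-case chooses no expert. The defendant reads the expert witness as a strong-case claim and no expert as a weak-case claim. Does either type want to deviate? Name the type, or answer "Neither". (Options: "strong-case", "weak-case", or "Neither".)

The expert witness pays 12; no expert pays 4.
strong-case: assigned the expert witness, nets 12 − 4 = 8; deviating to no expert nets 4.
weak-case: assigned no expert, nets 4; deviating to the expert witness nets 12 − 13 = -1.
Both types strictly prefer their assigned action; no profitable deviation.

Neither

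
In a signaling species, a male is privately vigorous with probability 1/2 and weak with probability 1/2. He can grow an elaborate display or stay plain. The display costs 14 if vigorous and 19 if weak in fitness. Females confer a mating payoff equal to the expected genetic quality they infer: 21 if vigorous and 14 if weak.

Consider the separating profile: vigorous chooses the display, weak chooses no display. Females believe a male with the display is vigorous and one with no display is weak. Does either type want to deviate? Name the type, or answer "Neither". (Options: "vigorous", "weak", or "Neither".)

The display pays 21; no display pays 14.
vigorous: assigned the display, nets 21 − 14 = 7; deviating to no display nets 14.
weak: assigned no display, nets 14; deviating to the display nets 21 − 19 = 2.
The vigorous type gains 7 by deviating.

vigorous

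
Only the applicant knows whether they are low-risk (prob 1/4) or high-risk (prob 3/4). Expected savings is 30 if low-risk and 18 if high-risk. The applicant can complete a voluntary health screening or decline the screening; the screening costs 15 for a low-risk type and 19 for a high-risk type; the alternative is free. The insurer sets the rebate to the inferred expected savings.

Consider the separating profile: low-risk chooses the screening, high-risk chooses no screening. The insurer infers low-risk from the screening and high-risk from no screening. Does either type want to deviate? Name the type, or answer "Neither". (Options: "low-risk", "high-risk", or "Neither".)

The screening pays 30; no screening pays 18.
low-risk: assigned the screening, nets 30 − 15 = 15; deviating to no screening nets 18.
high-risk: assigned no screening, nets 18; deviating to the screening nets 30 − 19 = 11.
The low-risk type gains 3 by deviating.

low-risk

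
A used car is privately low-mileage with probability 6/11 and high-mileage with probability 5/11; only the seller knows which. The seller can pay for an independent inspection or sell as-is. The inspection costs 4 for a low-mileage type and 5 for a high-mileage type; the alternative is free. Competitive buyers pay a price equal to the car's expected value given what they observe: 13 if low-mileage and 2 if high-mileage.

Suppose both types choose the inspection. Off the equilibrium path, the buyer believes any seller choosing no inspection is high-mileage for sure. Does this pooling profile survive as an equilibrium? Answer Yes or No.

On path, the buyer holds the prior and pays 6/11·13 + 5/11·2 = 8. Off path (no inspection), believing high-mileage, it pays 2.
low-mileage: the inspection nets 8 − 4 = 4; no inspection nets 2. low-mileage stays.
high-mileage: the inspection nets 8 − 5 = 3; no inspection nets 2. high-mileage stays.
No type deviates, so pooling is sustained.

Yes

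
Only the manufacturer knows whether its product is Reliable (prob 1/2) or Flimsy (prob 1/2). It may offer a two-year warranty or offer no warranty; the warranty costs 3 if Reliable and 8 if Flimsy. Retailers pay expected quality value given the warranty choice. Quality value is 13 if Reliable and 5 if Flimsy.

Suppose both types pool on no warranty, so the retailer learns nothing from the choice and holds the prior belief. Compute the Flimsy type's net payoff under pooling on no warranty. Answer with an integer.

9

Pooled price = 1/2·13 + 1/2·5 = 9.
Flimsy pays no cost for no warranty, so net payoff = 9.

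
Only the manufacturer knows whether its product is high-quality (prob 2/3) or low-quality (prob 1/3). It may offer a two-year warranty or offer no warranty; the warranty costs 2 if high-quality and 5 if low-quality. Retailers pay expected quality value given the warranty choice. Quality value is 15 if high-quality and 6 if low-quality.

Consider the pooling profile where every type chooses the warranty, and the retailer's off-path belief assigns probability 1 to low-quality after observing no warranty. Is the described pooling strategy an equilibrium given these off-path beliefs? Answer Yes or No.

On path, the retailer holds the prior and pays 2/3·15 + 1/3·6 = 12. Off path (no warranty), believing low-quality, it pays 6.
high-quality: the warranty nets 12 − 2 = 10; no warranty nets 6. high-quality stays.
low-quality: the warranty nets 12 − 5 = 7; no warranty nets 6. low-quality stays.
No type deviates, so pooling is sustained.

Yes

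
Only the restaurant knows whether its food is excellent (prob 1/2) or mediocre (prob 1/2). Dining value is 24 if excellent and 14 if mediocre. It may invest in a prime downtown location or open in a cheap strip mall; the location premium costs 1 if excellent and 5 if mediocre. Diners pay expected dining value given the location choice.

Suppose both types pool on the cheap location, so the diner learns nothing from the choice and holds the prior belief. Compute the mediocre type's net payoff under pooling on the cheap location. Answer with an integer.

19

Pooled price premium = 1/2·24 + 1/2·14 = 19.
mediocre pays no cost for the cheap location, so net payoff = 19.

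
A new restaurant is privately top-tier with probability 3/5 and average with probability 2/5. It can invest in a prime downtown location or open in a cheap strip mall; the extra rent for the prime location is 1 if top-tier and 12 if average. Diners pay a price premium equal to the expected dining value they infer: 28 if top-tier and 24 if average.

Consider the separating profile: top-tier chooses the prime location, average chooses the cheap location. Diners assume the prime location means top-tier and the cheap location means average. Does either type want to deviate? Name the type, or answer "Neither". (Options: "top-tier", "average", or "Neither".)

The prime location pays 28; the cheap location pays 24.
top-tier: assigned the prime location, nets 28 − 1 = 27; deviating to the cheap location nets 24.
average: assigned the cheap location, nets 24; deviating to the prime location nets 28 − 12 = 16.
Both types strictly prefer their assigned action; no profitable deviation.

Neither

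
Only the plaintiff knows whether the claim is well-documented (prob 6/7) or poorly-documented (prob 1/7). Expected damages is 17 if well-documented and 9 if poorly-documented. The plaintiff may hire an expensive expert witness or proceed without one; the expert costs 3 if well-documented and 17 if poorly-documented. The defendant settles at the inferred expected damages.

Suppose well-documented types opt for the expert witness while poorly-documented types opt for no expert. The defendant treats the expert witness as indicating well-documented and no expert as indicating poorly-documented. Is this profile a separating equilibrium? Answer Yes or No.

Under these beliefs, the expert witness earns settlement 17 and no expert earns settlement 9.
well-documented: the expert witness nets 17 − 3 = 14; no expert nets 9. well-documented prefers the expert witness.
poorly-documented: the expert witness nets 17 − 17 = 0; no expert nets 9. poorly-documented prefers no expert.
Neither type deviates, so the separating profile is an equilibrium.

Yes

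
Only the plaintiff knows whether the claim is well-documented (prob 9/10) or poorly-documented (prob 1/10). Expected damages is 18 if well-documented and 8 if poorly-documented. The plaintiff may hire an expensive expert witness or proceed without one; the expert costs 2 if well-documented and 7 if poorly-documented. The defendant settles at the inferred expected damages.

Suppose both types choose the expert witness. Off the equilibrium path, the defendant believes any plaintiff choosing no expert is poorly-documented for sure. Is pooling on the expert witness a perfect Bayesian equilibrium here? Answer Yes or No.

Yes

On path, the defendant holds the prior and pays 9/10·18 + 1/10·8 = 17. Off path (no expert), believing poorly-documented, it pays 8.
well-documented: the expert witness nets 17 − 2 = 15; no expert nets 8. well-documented stays.
poorly-documented: the expert witness nets 17 − 7 = 10; no expert nets 8. poorly-documented stays.
No type deviates, so pooling is sustained.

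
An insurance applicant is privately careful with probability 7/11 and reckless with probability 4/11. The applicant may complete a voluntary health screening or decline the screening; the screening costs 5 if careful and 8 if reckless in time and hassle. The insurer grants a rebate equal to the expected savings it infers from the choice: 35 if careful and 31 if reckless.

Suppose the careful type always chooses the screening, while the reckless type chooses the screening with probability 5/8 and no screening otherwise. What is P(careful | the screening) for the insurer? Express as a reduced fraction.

14/19

P(the screening) = (7/11)·1 + (4/11)·(5/8) = 19/22.
By Bayes' rule, P(careful | the screening) = (7/11) / (19/22) = 14/19.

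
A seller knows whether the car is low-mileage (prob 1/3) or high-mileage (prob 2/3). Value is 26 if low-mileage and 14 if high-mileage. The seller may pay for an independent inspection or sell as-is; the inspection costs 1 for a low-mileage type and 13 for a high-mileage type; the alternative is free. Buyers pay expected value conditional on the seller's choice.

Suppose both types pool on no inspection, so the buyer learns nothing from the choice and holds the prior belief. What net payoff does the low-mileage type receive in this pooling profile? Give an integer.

Pooled price = 1/3·26 + 2/3·14 = 18.
low-mileage pays no cost for no inspection, so net payoff = 18.

18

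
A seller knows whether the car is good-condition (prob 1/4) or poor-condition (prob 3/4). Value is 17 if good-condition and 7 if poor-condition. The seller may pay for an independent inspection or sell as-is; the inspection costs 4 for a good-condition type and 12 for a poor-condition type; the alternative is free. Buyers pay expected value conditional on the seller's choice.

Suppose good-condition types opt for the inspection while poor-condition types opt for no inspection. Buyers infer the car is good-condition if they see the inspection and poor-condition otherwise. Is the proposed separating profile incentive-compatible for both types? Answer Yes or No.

Yes

Under these beliefs, the inspection earns price 17 and no inspection earns price 7.
good-condition: the inspection nets 17 − 4 = 13; no inspection nets 7. good-condition prefers the inspection.
poor-condition: the inspection nets 17 − 12 = 5; no inspection nets 7. poor-condition prefers no inspection.
Neither type deviates, so the separating profile is an equilibrium.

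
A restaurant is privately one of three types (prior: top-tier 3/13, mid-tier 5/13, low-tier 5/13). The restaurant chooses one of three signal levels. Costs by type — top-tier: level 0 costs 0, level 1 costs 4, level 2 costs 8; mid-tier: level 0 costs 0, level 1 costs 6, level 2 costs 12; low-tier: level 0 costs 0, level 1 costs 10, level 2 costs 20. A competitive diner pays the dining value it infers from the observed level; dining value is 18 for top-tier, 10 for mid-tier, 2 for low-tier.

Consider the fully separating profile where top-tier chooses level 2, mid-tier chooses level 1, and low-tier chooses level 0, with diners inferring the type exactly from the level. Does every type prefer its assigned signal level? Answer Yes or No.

Separating price premiums: level 2 → 18, level 1 → 10, level 0 → 2.
top-tier (assigned level 2): level 0: 2 − 0 = 2; level 1: 10 − 4 = 6; level 2: 18 − 8 = 10. top-tier stays.
mid-tier (assigned level 1): level 0: 2 − 0 = 2; level 1: 10 − 6 = 4; level 2: 18 − 12 = 6. mid-tier prefers level 2.
low-tier (assigned level 0): level 0: 2 − 0 = 2; level 1: 10 − 10 = 0; level 2: 18 − 20 = -2. low-tier stays.
At least one type deviates; the separating profile fails.

No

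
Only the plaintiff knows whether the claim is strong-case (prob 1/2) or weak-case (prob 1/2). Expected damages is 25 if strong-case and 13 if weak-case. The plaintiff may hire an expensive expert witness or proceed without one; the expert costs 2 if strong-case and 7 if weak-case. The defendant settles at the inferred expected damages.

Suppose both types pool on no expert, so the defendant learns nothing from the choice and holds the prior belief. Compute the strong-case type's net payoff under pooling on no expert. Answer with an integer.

Pooled settlement = 1/2·25 + 1/2·13 = 19.
strong-case pays no cost for no expert, so net payoff = 19.

19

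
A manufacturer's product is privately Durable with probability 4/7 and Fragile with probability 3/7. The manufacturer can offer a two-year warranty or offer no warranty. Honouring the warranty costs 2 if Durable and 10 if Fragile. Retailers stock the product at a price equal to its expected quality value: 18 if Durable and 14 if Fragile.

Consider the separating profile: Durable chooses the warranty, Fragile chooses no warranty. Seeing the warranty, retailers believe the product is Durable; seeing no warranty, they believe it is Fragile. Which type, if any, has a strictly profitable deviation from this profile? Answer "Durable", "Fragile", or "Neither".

The warranty pays 18; no warranty pays 14.
Durable: assigned the warranty, nets 18 − 2 = 16; deviating to no warranty nets 14.
Fragile: assigned no warranty, nets 14; deviating to the warranty nets 18 − 10 = 8.
Both types strictly prefer their assigned action; no profitable deviation.

Neither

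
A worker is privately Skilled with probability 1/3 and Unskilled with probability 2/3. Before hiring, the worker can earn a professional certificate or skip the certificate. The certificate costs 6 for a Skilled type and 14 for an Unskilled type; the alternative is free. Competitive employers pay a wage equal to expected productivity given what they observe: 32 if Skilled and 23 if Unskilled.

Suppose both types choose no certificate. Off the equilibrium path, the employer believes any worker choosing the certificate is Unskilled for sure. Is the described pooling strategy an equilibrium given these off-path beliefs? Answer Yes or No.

Yes

On path, the employer holds the prior and pays 1/3·32 + 2/3·23 = 26. Off path (the certificate), believing Unskilled, it pays 23.
Skilled: no certificate nets 26; the certificate nets 23 − 6 = 17. Skilled stays.
Unskilled: no certificate nets 26; the certificate nets 23 − 14 = 9. Unskilled stays.
No type deviates, so pooling is sustained.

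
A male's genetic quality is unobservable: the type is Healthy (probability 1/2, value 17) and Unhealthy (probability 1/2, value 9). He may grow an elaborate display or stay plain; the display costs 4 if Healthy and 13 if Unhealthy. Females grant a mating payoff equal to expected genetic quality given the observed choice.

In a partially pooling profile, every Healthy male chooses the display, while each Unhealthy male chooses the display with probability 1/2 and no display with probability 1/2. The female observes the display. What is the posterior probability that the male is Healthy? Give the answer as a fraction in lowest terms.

2/3

P(the display) = (1/2)·1 + (1/2)·(1/2) = 3/4.
By Bayes' rule, P(Healthy | the display) = (1/2) / (3/4) = 2/3.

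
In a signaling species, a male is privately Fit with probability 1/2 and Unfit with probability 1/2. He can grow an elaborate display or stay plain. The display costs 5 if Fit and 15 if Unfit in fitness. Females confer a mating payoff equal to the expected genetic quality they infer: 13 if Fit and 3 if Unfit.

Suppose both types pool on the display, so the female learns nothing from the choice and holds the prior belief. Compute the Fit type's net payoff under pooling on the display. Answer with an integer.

3

Pooled mating payoff = 1/2·13 + 1/2·3 = 8.
Fit pays cost 5 for the display, so net payoff = 8 − 5 = 3.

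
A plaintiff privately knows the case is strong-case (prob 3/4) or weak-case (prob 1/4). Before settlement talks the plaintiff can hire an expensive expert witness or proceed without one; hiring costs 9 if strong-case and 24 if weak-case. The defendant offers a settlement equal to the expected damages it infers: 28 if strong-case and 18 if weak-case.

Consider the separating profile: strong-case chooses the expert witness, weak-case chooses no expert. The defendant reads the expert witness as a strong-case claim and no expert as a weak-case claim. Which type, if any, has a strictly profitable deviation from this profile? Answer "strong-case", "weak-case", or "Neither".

The expert witness pays 28; no expert pays 18.
strong-case: assigned the expert witness, nets 28 − 9 = 19; deviating to no expert nets 18.
weak-case: assigned no expert, nets 18; deviating to the expert witness nets 28 − 24 = 4.
Both types strictly prefer their assigned action; no profitable deviation.

Neither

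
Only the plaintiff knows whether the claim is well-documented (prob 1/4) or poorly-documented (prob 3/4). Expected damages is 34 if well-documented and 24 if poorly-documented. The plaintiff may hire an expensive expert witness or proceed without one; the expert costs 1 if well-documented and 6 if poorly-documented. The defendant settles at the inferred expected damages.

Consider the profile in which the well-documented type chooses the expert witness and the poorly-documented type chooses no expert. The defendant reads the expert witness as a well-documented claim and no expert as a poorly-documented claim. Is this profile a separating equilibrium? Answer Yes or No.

Under these beliefs, the expert witness earns settlement 34 and no expert earns settlement 24.
well-documented: the expert witness nets 34 − 1 = 33; no expert nets 24. well-documented prefers the expert witness.
poorly-documented: the expert witness nets 34 − 6 = 28; no expert nets 24. poorly-documented would deviate to the expert witness.
poorly-documented has a profitable deviation, so the profile is not an equilibrium.

No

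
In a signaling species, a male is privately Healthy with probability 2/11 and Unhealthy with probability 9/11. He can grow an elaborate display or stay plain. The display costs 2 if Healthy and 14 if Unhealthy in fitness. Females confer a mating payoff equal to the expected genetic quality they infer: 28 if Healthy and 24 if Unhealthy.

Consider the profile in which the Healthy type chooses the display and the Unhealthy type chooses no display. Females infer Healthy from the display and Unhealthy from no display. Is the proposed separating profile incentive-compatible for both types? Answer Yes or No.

Yes

Under these beliefs, the display earns mating payoff 28 and no display earns mating payoff 24.
Healthy: the display nets 28 − 2 = 26; no display nets 24. Healthy prefers the display.
Unhealthy: the display nets 28 − 14 = 14; no display nets 24. Unhealthy prefers no display.
Neither type deviates, so the separating profile is an equilibrium.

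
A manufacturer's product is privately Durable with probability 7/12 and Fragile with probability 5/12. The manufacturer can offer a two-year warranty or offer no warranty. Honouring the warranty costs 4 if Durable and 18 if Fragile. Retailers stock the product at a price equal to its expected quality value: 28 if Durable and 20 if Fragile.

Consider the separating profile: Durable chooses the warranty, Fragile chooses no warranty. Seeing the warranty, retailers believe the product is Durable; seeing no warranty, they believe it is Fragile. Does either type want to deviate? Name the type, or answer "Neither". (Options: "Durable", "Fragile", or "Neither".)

The warranty pays 28; no warranty pays 20.
Durable: assigned the warranty, nets 28 − 4 = 24; deviating to no warranty nets 20.
Fragile: assigned no warranty, nets 20; deviating to the warranty nets 28 − 18 = 10.
Both types strictly prefer their assigned action; no profitable deviation.

Neither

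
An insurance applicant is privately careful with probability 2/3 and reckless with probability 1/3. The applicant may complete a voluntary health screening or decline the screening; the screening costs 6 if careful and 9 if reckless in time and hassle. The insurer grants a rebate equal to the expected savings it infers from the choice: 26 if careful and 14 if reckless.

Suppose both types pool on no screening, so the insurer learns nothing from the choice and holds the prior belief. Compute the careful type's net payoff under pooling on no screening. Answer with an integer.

22

Pooled rebate = 2/3·26 + 1/3·14 = 22.
careful pays no cost for no screening, so net payoff = 22.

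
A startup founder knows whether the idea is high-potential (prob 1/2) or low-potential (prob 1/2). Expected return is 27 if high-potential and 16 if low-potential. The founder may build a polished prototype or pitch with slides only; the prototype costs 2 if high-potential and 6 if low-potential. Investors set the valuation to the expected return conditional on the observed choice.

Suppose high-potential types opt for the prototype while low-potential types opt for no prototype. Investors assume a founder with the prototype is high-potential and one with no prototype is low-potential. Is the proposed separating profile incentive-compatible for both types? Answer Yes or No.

Under these beliefs, the prototype earns valuation 27 and no prototype earns valuation 16.
high-potential: the prototype nets 27 − 2 = 25; no prototype nets 16. high-potential prefers the prototype.
low-potential: the prototype nets 27 − 6 = 21; no prototype nets 16. low-potential would deviate to the prototype.
low-potential has a profitable deviation, so the profile is not an equilibrium.

No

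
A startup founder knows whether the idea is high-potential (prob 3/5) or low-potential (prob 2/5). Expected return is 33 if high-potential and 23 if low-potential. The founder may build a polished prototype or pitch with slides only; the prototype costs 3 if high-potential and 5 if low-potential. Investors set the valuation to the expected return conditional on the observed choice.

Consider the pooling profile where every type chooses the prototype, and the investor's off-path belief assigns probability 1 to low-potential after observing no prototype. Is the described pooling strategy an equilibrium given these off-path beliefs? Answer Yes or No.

Yes

On path, the investor holds the prior and pays 3/5·33 + 2/5·23 = 29. Off path (no prototype), believing low-potential, it pays 23.
high-potential: the prototype nets 29 − 3 = 26; no prototype nets 23. high-potential stays.
low-potential: the prototype nets 29 − 5 = 24; no prototype nets 23. low-potential stays.
No type deviates, so pooling is sustained.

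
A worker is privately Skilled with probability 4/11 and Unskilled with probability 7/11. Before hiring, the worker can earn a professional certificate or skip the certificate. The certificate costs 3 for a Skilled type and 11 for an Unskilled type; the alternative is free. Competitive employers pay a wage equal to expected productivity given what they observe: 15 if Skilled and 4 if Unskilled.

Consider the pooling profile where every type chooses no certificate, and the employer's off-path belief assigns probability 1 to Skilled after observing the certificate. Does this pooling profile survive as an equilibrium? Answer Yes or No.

No

On path, the employer holds the prior and pays 4/11·15 + 7/11·4 = 8. Off path (the certificate), believing Skilled, it pays 15.
Skilled: no certificate nets 8; the certificate nets 15 − 3 = 12. Skilled would deviate.
Unskilled: no certificate nets 8; the certificate nets 15 − 11 = 4. Unskilled stays.
A type deviates, so pooling fails.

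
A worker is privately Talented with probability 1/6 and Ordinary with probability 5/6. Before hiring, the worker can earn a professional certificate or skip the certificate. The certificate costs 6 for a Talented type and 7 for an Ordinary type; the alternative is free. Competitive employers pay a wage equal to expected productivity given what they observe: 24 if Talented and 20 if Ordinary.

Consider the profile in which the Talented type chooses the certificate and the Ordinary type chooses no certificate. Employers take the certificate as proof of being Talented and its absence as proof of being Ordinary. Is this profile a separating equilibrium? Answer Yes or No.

Under these beliefs, the certificate earns wage 24 and no certificate earns wage 20.
Talented: the certificate nets 24 − 6 = 18; no certificate nets 20. Talented would deviate to no certificate.
Ordinary: the certificate nets 24 − 7 = 17; no certificate nets 20. Ordinary prefers no certificate.
Talented has a profitable deviation, so the profile is not an equilibrium.

No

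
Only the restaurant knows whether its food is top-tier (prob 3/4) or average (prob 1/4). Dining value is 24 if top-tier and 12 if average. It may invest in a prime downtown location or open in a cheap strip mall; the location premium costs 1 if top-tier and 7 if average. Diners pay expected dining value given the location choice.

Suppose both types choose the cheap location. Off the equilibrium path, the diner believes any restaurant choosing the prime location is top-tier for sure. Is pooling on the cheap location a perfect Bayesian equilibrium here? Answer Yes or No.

On path, the diner holds the prior and pays 3/4·24 + 1/4·12 = 21. Off path (the prime location), believing top-tier, it pays 24.
top-tier: the cheap location nets 21; the prime location nets 24 − 1 = 23. top-tier would deviate.
average: the cheap location nets 21; the prime location nets 24 − 7 = 17. average stays.
A type deviates, so pooling fails.

No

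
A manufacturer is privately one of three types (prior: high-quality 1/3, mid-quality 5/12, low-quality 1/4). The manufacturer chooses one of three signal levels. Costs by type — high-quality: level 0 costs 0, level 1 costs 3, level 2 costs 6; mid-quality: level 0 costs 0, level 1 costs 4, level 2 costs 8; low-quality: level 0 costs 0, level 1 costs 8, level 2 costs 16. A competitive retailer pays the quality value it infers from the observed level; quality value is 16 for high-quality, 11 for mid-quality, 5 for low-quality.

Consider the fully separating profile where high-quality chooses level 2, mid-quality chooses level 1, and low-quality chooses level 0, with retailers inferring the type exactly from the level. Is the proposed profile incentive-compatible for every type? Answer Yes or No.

No

Separating prices: level 2 → 16, level 1 → 11, level 0 → 5.
high-quality (assigned level 2): level 0: 5 − 0 = 5; level 1: 11 − 3 = 8; level 2: 16 − 6 = 10. high-quality stays.
mid-quality (assigned level 1): level 0: 5 − 0 = 5; level 1: 11 − 4 = 7; level 2: 16 − 8 = 8. mid-quality prefers level 2.
low-quality (assigned level 0): level 0: 5 − 0 = 5; level 1: 11 − 8 = 3; level 2: 16 − 16 = 0. low-quality stays.
At least one type deviates; the separating profile fails.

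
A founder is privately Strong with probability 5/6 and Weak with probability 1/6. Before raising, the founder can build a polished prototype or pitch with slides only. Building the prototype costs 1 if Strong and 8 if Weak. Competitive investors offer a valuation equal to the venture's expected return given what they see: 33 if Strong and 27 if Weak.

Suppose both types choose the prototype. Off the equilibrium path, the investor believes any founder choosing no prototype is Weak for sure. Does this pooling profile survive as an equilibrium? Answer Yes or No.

No

On path, the investor holds the prior and pays 5/6·33 + 1/6·27 = 32. Off path (no prototype), believing Weak, it pays 27.
Strong: the prototype nets 32 − 1 = 31; no prototype nets 27. Strong stays.
Weak: the prototype nets 32 − 8 = 24; no prototype nets 27. Weak would deviate.
A type deviates, so pooling fails.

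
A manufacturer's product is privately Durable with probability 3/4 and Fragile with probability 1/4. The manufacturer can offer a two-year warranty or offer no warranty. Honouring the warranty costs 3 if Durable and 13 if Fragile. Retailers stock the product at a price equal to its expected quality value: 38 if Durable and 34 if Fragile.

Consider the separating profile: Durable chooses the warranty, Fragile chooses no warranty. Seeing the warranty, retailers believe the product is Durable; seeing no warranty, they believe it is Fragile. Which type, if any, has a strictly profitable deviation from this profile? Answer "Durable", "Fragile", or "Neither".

Neither

The warranty pays 38; no warranty pays 34.
Durable: assigned the warranty, nets 38 − 3 = 35; deviating to no warranty nets 34.
Fragile: assigned no warranty, nets 34; deviating to the warranty nets 38 − 13 = 25.
Both types strictly prefer their assigned action; no profitable deviation.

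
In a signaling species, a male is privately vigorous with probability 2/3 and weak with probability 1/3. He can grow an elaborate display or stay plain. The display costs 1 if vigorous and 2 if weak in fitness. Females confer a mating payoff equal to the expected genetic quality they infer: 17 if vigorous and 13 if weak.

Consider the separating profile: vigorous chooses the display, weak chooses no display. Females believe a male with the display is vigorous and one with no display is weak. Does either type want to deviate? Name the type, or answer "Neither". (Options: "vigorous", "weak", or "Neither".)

weak

The display pays 17; no display pays 13.
vigorous: assigned the display, nets 17 − 1 = 16; deviating to no display nets 13.
weak: assigned no display, nets 13; deviating to the display nets 17 − 2 = 15.
The weak type gains 2 by deviating.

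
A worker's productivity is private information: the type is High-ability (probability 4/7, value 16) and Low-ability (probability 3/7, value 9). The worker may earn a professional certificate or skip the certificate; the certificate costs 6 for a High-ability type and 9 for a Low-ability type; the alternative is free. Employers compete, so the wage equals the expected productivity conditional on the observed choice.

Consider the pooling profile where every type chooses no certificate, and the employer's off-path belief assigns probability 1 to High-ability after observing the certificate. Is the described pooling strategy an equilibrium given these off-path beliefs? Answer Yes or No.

On path, the employer holds the prior and pays 4/7·16 + 3/7·9 = 13. Off path (the certificate), believing High-ability, it pays 16.
High-ability: no certificate nets 13; the certificate nets 16 − 6 = 10. High-ability stays.
Low-ability: no certificate nets 13; the certificate nets 16 − 9 = 7. Low-ability stays.
No type deviates, so pooling is sustained.

Yes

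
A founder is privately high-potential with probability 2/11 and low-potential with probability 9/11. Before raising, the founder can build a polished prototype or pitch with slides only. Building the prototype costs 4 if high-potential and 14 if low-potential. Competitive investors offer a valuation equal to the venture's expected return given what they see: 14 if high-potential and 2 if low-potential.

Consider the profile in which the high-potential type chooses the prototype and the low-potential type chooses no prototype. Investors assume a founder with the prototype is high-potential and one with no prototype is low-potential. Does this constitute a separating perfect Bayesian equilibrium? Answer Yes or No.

Under these beliefs, the prototype earns valuation 14 and no prototype earns valuation 2.
high-potential: the prototype nets 14 − 4 = 10; no prototype nets 2. high-potential prefers the prototype.
low-potential: the prototype nets 14 − 14 = 0; no prototype nets 2. low-potential prefers no prototype.
Neither type deviates, so the separating profile is an equilibrium.

Yes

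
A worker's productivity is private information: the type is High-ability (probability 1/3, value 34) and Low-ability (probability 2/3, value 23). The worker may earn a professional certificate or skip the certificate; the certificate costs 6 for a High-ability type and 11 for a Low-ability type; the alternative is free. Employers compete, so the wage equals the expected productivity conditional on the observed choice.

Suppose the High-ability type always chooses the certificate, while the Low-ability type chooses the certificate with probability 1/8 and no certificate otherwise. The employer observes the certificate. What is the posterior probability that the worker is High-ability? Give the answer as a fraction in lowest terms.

4/5

P(the certificate) = (1/3)·1 + (2/3)·(1/8) = 5/12.
By Bayes' rule, P(High-ability | the certificate) = (1/3) / (5/12) = 4/5.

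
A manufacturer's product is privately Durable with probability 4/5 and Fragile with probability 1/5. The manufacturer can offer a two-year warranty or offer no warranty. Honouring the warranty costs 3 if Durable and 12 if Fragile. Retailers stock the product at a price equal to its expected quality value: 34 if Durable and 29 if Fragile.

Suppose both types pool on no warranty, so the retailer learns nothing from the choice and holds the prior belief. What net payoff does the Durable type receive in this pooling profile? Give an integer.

33

Pooled price = 4/5·34 + 1/5·29 = 33.
Durable pays no cost for no warranty, so net payoff = 33.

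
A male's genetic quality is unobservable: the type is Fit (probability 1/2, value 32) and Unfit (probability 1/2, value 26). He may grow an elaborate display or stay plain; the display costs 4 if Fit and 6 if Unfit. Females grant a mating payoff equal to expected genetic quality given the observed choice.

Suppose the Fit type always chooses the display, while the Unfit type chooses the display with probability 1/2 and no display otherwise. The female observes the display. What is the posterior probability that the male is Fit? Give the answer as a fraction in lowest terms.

2/3

P(the display) = (1/2)·1 + (1/2)·(1/2) = 3/4.
By Bayes' rule, P(Fit | the display) = (1/2) / (3/4) = 2/3.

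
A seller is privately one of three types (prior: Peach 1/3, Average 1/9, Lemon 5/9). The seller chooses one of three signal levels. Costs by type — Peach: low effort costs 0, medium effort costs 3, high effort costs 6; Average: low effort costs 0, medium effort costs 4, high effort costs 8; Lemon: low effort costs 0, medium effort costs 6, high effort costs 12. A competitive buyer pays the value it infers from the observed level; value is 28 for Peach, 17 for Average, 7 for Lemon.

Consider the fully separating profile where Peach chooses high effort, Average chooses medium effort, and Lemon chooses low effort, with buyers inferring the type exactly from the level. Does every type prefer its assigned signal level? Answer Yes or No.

Separating prices: high effort → 28, medium effort → 17, low effort → 7.
Peach (assigned high effort): low effort: 7 − 0 = 7; medium effort: 17 − 3 = 14; high effort: 28 − 6 = 22. Peach stays.
Average (assigned medium effort): low effort: 7 − 0 = 7; medium effort: 17 − 4 = 13; high effort: 28 − 8 = 20. Average prefers high effort.
Lemon (assigned low effort): low effort: 7 − 0 = 7; medium effort: 17 − 6 = 11; high effort: 28 − 12 = 16. Lemon prefers high effort.
At least one type deviates; the separating profile fails.

No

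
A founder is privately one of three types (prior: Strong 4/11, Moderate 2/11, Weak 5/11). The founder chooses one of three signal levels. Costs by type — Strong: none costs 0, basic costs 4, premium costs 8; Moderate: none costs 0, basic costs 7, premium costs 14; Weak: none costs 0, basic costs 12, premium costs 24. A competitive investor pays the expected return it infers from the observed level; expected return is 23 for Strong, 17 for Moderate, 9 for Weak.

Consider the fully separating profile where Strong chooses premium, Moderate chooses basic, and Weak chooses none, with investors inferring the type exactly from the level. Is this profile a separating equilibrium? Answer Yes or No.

Separating valuations: premium → 23, basic → 17, none → 9.
Strong (assigned premium): none: 9 − 0 = 9; basic: 17 − 4 = 13; premium: 23 − 8 = 15. Strong stays.
Moderate (assigned basic): none: 9 − 0 = 9; basic: 17 − 7 = 10; premium: 23 − 14 = 9. Moderate stays.
Weak (assigned none): none: 9 − 0 = 9; basic: 17 − 12 = 5; premium: 23 − 24 = -1. Weak stays.
Every type prefers its assigned level; separation holds.

Yes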